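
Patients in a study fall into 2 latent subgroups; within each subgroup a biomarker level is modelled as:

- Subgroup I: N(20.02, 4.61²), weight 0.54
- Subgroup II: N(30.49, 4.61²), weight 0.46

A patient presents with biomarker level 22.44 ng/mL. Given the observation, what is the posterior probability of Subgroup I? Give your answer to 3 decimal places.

The responsibility of component k is π_k f_k(x) divided by Σ_j π_j f_j(x).
Evaluate each component's likelihood at the observed value:
  f_I = (1/(4.61·√(2π)))·exp(−(22.44−20.02)²/(2·4.61²)) = 0.086538·exp(-0.13778) = 0.0753998
  f_II = (1/(4.61·√(2π)))·exp(−(22.44−30.49)²/(2·4.61²)) = 0.086538·exp(-1.52461) = 0.0188399
Prior × likelihood for each component:
  π_I·f_I = 0.54 × 0.0753998 = 0.0407159
  π_II·f_II = 0.46 × 0.0188399 = 0.00866634
Sum: 0.0407159 + 0.00866634 = 0.0493822
Responsibility of Subgroup I: 0.0407159 / 0.0493822 ≈ 0.825

0.825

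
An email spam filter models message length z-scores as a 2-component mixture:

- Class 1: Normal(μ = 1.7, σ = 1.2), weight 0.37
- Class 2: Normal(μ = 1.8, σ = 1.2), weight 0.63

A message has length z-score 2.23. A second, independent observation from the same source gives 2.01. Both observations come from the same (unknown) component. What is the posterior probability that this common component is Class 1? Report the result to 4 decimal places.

0.3581

P(component k | x) = π_k·f_k(x) / marginal(x), where marginal(x) = Σ_j π_j·f_j(x).
Since both observations come from the same component, the likelihood for component k is f_k(x₁)·f_k(x₂).
  p_1 = [0.301557] × [0.321542] = 0.0969633
  p_2 = [0.311779] × [0.3274] = 0.102076
Weight by the priors:
  π_1·p_1 = 0.37 × 0.0969633 = 0.0358764
  π_2·p_2 = 0.63 × 0.102076 = 0.0643081
Marginal: 0.0358764 + 0.0643081 = 0.100185
Responsibility of Class 1: 0.0358764 / 0.100185 ≈ 0.3581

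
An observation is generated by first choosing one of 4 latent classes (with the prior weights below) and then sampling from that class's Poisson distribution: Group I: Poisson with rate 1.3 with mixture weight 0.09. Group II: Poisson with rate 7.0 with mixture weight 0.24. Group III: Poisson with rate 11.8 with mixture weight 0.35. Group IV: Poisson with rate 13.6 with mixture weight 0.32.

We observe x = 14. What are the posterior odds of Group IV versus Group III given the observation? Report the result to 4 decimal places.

Only the two components matter; the odds are (π_i f_i(x)) / (π_j f_j(x)).
Evaluate each component's likelihood at the observed value:
  p_I = e^(−1.3)·1.3^14/14! = 1.23088e-10
  p_II = e^(−7.0)·7.0^14/14! = 0.00709419
  p_III = e^(−11.8)·11.8^14/14! = 0.0873504
  p_IV = e^(−13.6)·13.6^14/14! = 0.105374
0.0337195 / 0.0305726 ≈ 1.1029

1.1029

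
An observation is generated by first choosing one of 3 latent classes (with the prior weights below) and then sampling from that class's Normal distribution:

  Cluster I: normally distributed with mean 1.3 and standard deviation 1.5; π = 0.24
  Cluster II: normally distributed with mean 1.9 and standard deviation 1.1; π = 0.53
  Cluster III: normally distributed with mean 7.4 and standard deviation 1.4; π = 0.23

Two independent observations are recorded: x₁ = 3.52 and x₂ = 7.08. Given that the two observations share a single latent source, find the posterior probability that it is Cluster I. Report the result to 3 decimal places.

0.009

Posterior ∝ prior × likelihood, so P(k | x) ∝ π_k f_k(x); normalise over all components.
Since both observations come from the same component, the likelihood for component k is f_k(x₁)·f_k(x₂).
  f_I = [(1/(1.5·√(2π)))·exp(−(3.52−1.3)²/(2·1.5²)) = 0.265962·exp(-1.09520) = 0.0889569] × [0.0001587] = 1.41175e-05
  f_II = [(1/(1.1·√(2π)))·exp(−(3.52−1.9)²/(2·1.1²)) = 0.362675·exp(-1.08446) = 0.122614] × [5.54831e-06] = 6.80302e-07
  f_III = [(1/(1.4·√(2π)))·exp(−(3.52−7.4)²/(2·1.4²)) = 0.284959·exp(-3.84041) = 0.00612229] × [0.277611] = 0.00169962
Unnormalised posteriors:
  π_I·f_I = 0.24 × 1.41175e-05 = 3.3882e-06
  π_II·f_II = 0.53 × 6.80302e-07 = 3.6056e-07
  π_III·f_III = 0.23 × 0.00169962 = 0.000390912
Marginal: 3.3882e-06 + 3.6056e-07 + 0.000390912 = 0.000394661
Responsibility of Cluster I: 3.3882e-06 / 0.000394661 ≈ 0.009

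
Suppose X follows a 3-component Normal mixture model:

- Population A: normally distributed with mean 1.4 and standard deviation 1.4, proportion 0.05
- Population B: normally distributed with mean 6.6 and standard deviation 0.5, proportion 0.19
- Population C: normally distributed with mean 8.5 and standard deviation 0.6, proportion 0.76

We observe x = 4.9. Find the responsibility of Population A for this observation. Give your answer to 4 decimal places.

Apply Bayes' rule: the posterior for each component is proportional to its prior times its likelihood at x.
Normal densities:
  L_A = (1/(1.4·√(2π)))·exp(−(4.9−1.4)²/(2·1.4²)) = 0.284959·exp(-3.12500) = 0.0125202
  L_B = (1/(0.5·√(2π)))·exp(−(4.9−6.6)²/(2·0.5²)) = 0.797885·exp(-5.78000) = 0.00246444
  L_C = (1/(0.6·√(2π)))·exp(−(4.9−8.5)²/(2·0.6²)) = 0.664904·exp(-18.00000) = 1.01265e-08
Unnormalised posteriors:
  π_A·L_A = 0.05 × 0.0125202 = 0.000626011
  π_B·L_B = 0.19 × 0.00246444 = 0.000468243
  π_C·L_C = 0.76 × 1.01265e-08 = 7.69612e-09
Normaliser: 0.000626011 + 0.000468243 + 7.69612e-09 = 0.00109426
P(Population A | x) ≈ 0.5721

0.5721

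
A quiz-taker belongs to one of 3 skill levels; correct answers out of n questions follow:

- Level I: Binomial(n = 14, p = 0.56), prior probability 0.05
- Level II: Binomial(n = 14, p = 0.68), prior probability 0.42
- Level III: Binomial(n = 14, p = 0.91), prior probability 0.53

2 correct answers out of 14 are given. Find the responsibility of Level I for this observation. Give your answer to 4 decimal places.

P(component k | x) = w_k·f_k(x) / marginal(x), where marginal(x) = Σ_j w_j·f_j(x).
Evaluate each component's likelihood at the observed value:
  p_I = C(14,2)·0.56^2·0.44^12 = 91·0.3136·5.26541e-05 = 0.00150262
  p_II = C(14,2)·0.68^2·0.32^12 = 91·0.4624·1.15292e-06 = 4.85131e-05
  p_III = C(14,2)·0.91^2·0.09^12 = 91·0.8281·2.8243e-13 = 2.12831e-11
Multiply by the mixture weights:
  w_I·p_I = 0.05 × 0.00150262 = 7.51311e-05
  w_II·p_II = 0.42 × 4.85131e-05 = 2.03755e-05
  w_III·p_III = 0.53 × 2.12831e-11 = 1.128e-11
Normaliser: 7.51311e-05 + 2.03755e-05 + 1.128e-11 = 9.55066e-05
P(Level I | the observation) ≈ 0.7867

0.7867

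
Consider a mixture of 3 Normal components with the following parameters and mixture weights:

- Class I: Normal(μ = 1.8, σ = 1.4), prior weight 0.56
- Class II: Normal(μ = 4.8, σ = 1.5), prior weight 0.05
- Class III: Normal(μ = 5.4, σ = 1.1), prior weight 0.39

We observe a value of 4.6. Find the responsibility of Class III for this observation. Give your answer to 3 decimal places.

P(component k | x) = P(Z=k)·f_k(x) / marginal(x), where marginal(x) = Σ_j P(Z=j)·f_j(x).
Component likelihoods at x = 4.6:
  p_I = 0.038565
  p_II = 0.263608
  p_III = 0.278396
Unnormalised posteriors:
  P(Z=I)·p_I = 0.56 × 0.038565 = 0.0215964
  P(Z=II)·p_II = 0.05 × 0.263608 = 0.0131804
  P(Z=III)·p_III = 0.39 × 0.278396 = 0.108574
Evidence: 0.0215964 + 0.0131804 + 0.108574 = 0.143351
P(Class III | x) = 0.108574 / 0.143351 ≈ 0.757

0.757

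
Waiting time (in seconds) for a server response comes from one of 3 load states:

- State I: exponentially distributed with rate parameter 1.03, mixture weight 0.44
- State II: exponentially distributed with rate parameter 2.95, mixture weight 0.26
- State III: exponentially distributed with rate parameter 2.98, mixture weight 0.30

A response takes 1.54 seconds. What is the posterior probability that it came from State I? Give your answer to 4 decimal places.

0.8432

Apply Bayes' rule: the posterior for each component is proportional to its prior times its likelihood at x.
Evaluate each component's likelihood at the observed value:
  p_I = 0.210843
  p_II = 0.0313922
  p_III = 0.0302797
Unnormalised posteriors:
  P(Z=I)·p_I = 0.44 × 0.210843 = 0.0927709
  P(Z=II)·p_II = 0.26 × 0.0313922 = 0.00816198
  P(Z=III)·p_III = 0.30 × 0.0302797 = 0.00908392
Evidence: 0.0927709 + 0.00816198 + 0.00908392 = 0.110017
Responsibility of State I: 0.0927709 / 0.110017 ≈ 0.8432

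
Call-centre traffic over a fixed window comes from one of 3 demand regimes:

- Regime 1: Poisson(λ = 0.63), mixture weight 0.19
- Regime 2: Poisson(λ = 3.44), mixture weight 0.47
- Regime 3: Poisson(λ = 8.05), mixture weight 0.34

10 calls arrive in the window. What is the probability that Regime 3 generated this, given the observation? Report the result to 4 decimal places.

Posterior ∝ prior × likelihood, so P(k | x) ∝ π_k f_k(x); normalise over all components.
Component likelihoods at x = 10 calls:
  f_1 = 1.44556e-09
  f_2 = 0.00205045
  f_3 = 0.100491
Weight by the priors:
  π_1·f_1 = 0.19 × 1.44556e-09 = 2.74657e-10
  π_2·f_2 = 0.47 × 0.00205045 = 0.00096371
  π_3·f_3 = 0.34 × 0.100491 = 0.0341668
Normaliser: 2.74657e-10 + 0.00096371 + 0.0341668 = 0.0351305
So the posterior for Regime 3 is 0.0341668 / 0.0351305 ≈ 0.9726.

0.9726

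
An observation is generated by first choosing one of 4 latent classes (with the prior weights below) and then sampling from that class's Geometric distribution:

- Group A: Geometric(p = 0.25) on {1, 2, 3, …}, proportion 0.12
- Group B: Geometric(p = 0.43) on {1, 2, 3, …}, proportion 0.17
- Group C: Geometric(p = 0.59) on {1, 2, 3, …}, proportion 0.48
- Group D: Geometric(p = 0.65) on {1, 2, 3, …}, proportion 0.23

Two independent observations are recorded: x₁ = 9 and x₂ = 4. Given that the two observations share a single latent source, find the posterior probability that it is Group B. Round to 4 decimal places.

P(component k | x) = π_k·f_k(x) / marginal(x), where marginal(x) = Σ_j π_j·f_j(x).
Since both observations come from the same component, the likelihood for component k is f_k(x₁)·f_k(x₂).
  f_A = [0.0250282] × [0.105469] = 0.0026397
  f_B = [0.00479145] × [0.079633] = 0.000381558
  f_C = [0.000471111] × [0.0406634] = 1.9157e-05
  f_D = [0.000146372] × [0.0278687] = 4.0792e-06
Weight by the priors:
  π_A·f_A = 0.12 × 0.0026397 = 0.000316764
  π_B·f_B = 0.17 × 0.000381558 = 6.48648e-05
  π_C·f_C = 0.48 × 1.9157e-05 = 9.19534e-06
  π_D·f_D = 0.23 × 4.0792e-06 = 9.38216e-07
Sum: 0.000316764 + 6.48648e-05 + 9.19534e-06 + 9.38216e-07 = 0.000391762
P(Group B | data) = 6.48648e-05 / 0.000391762 ≈ 0.1656

0.1656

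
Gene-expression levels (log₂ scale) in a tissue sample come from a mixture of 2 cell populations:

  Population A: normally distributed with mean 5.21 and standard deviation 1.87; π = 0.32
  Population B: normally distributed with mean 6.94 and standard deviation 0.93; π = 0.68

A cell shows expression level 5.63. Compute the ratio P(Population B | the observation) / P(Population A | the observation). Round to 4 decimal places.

1.6249

Only the two components matter; the odds are (π_i f_i(x)) / (π_j f_j(x)).
Normal densities:
  L_A = (1/(1.87·√(2π)))·exp(−(5.63−5.21)²/(2·1.87²)) = 0.213338·exp(-0.02522) = 0.208025
  L_B = (1/(0.93·√(2π)))·exp(−(5.63−6.94)²/(2·0.93²)) = 0.428970·exp(-0.99208) = 0.159064
Posterior odds = (π_B·L_B) / (π_A·L_A) = (0.68·0.159064) / (0.32·0.208025) = 0.108164 / 0.0665678 ≈ 1.6249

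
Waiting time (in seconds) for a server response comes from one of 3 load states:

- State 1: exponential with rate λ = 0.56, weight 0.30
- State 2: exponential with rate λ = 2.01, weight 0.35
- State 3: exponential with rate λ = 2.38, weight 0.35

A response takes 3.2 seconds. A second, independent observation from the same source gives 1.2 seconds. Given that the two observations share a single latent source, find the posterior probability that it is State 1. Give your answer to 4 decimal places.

By Bayes' theorem, P(k | x) = P(Z=k) f_k(x) / Σ_j P(Z=j) f_j(x).
Since both observations come from the same component, the likelihood for component k is f_k(x₁)·f_k(x₂).
  f_1 = [0.56·e^(−0.56·3.2) = 0.56·e^(−1.7920) = 0.0933109] × [0.285984] = 0.0266854
  f_2 = [2.01·e^(−2.01·3.2) = 2.01·e^(−6.4320) = 0.00323455] × [0.180168] = 0.000582763
  f_3 = [2.38·e^(−2.38·3.2) = 2.38·e^(−7.6160) = 0.00117217] × [0.136846] = 0.000160407
Unnormalised posteriors:
  P(Z=1)·f_1 = 0.30 × 0.0266854 = 0.00800563
  P(Z=2)·f_2 = 0.35 × 0.000582763 = 0.000203967
  P(Z=3)·f_3 = 0.35 × 0.000160407 = 5.61423e-05
Denominator: 0.00800563 + 0.000203967 + 5.61423e-05 = 0.00826574
Responsibility of State 1: 0.00800563 / 0.00826574 ≈ 0.9685

0.9685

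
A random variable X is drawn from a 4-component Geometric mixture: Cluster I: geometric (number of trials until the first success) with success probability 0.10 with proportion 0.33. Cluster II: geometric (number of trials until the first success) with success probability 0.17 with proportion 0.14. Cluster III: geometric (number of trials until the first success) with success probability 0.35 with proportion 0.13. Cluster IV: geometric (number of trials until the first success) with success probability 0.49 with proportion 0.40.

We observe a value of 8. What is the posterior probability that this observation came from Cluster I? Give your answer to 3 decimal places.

Posterior ∝ prior × likelihood, so P(k | x) ∝ P(Z=k) f_k(x); normalise over all components.
Geometric probabilities:
  f_I = 0.0478297
  f_II = 0.0461313
  f_III = 0.0171578
  f_IV = 0.00439731
Unnormalised posteriors:
  P(Z=I)·f_I = 0.33 × 0.0478297 = 0.0157838
  P(Z=II)·f_II = 0.14 × 0.0461313 = 0.00645838
  P(Z=III)·f_III = 0.13 × 0.0171578 = 0.00223051
  P(Z=IV)·f_IV = 0.40 × 0.00439731 = 0.00175892
Normaliser: 0.0157838 + 0.00645838 + 0.00223051 + 0.00175892 = 0.0262316
So the posterior for Cluster I is 0.0157838 / 0.0262316 ≈ 0.602.

0.602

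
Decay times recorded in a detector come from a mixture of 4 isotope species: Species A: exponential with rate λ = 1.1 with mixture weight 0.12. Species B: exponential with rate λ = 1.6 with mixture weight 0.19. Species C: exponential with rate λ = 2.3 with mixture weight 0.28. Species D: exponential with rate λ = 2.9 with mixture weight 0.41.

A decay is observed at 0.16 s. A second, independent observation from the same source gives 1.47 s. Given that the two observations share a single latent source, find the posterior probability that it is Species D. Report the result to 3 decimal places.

By Bayes' theorem, P(k | x) = P(Z=k) f_k(x) / Σ_j P(Z=j) f_j(x).
Since both observations come from the same component, the likelihood for component k is f_k(x₁)·f_k(x₂).
  L_A = [0.92248] × [0.218343] = 0.201417
  L_B = [1.23863] × [0.152286] = 0.188625
  L_C = [1.59187] × [0.0782309] = 0.124533
  L_D = [1.82341] × [0.040832] = 0.0744536
Prior × likelihood for each component:
  P(Z=A)·L_A = 0.12 × 0.201417 = 0.02417
  P(Z=B)·L_B = 0.19 × 0.188625 = 0.0358388
  P(Z=C)·L_C = 0.28 × 0.124533 = 0.0348693
  P(Z=D)·L_D = 0.41 × 0.0744536 = 0.030526
Marginal: 0.02417 + 0.0358388 + 0.0348693 + 0.030526 = 0.125404
Responsibility of Species D: 0.030526 / 0.125404 ≈ 0.243

0.243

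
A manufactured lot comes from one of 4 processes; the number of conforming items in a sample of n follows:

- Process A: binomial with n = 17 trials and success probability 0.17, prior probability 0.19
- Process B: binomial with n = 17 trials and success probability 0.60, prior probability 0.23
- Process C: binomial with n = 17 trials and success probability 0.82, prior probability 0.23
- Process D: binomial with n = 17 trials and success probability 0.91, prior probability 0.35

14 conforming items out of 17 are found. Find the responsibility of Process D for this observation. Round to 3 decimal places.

P(component k | x) = π_k·f_k(x) / marginal(x), where marginal(x) = Σ_j π_j·f_j(x).
Binomial probabilities:
  f_A = 6.54679e-09
  f_B = 0.0341041
  f_C = 0.246445
  f_D = 0.132378
Weight by the priors:
  π_A·f_A = 0.19 × 6.54679e-09 = 1.24389e-09
  π_B·f_B = 0.23 × 0.0341041 = 0.00784394
  π_C·f_C = 0.23 × 0.246445 = 0.0566824
  π_D·f_D = 0.35 × 0.132378 = 0.0463323
Normaliser: 1.24389e-09 + 0.00784394 + 0.0566824 + 0.0463323 = 0.110859
So the posterior for Process D is 0.0463323 / 0.110859 ≈ 0.418.

0.418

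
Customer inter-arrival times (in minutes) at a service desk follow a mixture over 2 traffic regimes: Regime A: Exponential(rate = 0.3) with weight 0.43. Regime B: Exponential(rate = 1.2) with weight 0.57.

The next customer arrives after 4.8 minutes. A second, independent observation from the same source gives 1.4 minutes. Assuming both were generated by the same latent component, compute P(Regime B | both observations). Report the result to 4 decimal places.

Apply Bayes' rule: the posterior for each component is proportional to its prior times its likelihood at x.
Since both observations come from the same component, the likelihood for component k is f_k(x₁)·f_k(x₂).
  p_A = [0.0710783] × [0.197114] = 0.0140105
  p_B = [0.00378133] × [0.223649] = 0.000845691
Multiply by the mixture weights:
  π_A·p_A = 0.43 × 0.0140105 = 0.00602453
  π_B·p_B = 0.57 × 0.000845691 = 0.000482044
Normaliser: 0.00602453 + 0.000482044 = 0.00650657
Responsibility of Regime B: 0.000482044 / 0.00650657 ≈ 0.0741

0.0741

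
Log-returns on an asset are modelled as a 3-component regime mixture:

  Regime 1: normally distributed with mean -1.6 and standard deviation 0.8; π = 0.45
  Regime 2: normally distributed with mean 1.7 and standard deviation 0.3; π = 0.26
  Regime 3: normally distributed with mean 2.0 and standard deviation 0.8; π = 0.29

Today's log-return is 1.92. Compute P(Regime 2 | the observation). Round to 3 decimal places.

The responsibility of component k is π_k f_k(x) divided by Σ_j π_j f_j(x).
Normal densities:
  p_1 = (1/(0.8·√(2π)))·exp(−(1.92−-1.6)²/(2·0.8²)) = 0.498678·exp(-9.68000) = 3.11781e-05
  p_2 = (1/(0.3·√(2π)))·exp(−(1.92−1.7)²/(2·0.3²)) = 1.329808·exp(-0.26889) = 1.01628
  p_3 = (1/(0.8·√(2π)))·exp(−(1.92−2.0)²/(2·0.8²)) = 0.498678·exp(-0.00500) = 0.496191
Multiply by the mixture weights:
  π_1·p_1 = 0.45 × 3.11781e-05 = 1.40301e-05
  π_2·p_2 = 0.26 × 1.01628 = 0.264232
  π_3·p_3 = 0.29 × 0.496191 = 0.143895
Evidence: 1.40301e-05 + 0.264232 + 0.143895 = 0.408141
P(Regime 2 | x) = 0.264232 / 0.408141 ≈ 0.647

0.647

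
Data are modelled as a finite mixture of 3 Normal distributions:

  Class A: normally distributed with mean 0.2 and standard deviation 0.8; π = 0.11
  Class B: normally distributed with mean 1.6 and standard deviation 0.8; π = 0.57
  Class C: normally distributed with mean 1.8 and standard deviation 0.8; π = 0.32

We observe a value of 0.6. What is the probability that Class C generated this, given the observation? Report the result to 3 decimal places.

0.225

The responsibility of component k is P(Z=k) f_k(x) divided by Σ_j P(Z=j) f_j(x).
Component likelihoods at x = 0.6:
  L_A = (1/(0.8·√(2π)))·exp(−(0.6−0.2)²/(2·0.8²)) = 0.498678·exp(-0.12500) = 0.440082
  L_B = (1/(0.8·√(2π)))·exp(−(0.6−1.6)²/(2·0.8²)) = 0.498678·exp(-0.78125) = 0.228311
  L_C = (1/(0.8·√(2π)))·exp(−(0.6−1.8)²/(2·0.8²)) = 0.498678·exp(-1.12500) = 0.161897
Prior × likelihood for each component:
  P(Z=A)·L_A = 0.11 × 0.440082 = 0.048409
  P(Z=B)·L_B = 0.57 × 0.228311 = 0.130137
  P(Z=C)·L_C = 0.32 × 0.161897 = 0.051807
Normaliser: 0.048409 + 0.130137 + 0.051807 = 0.230353
Responsibility of Class C: 0.051807 / 0.230353 ≈ 0.225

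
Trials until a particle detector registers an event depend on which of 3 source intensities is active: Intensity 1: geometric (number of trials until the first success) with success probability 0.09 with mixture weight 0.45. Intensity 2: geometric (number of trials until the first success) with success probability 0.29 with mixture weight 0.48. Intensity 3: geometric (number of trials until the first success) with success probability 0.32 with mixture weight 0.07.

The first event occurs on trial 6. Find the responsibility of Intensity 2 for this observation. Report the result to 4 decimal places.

0.4682

By Bayes' theorem, P(k | x) = π_k f_k(x) / Σ_j π_j f_j(x).
Geometric probabilities:
  p_1 = 0.0561629
  p_2 = 0.0523227
  p_3 = 0.0465259
Unnormalised posteriors:
  π_1·p_1 = 0.45 × 0.0561629 = 0.0252733
  π_2·p_2 = 0.48 × 0.0523227 = 0.0251149
  π_3·p_3 = 0.07 × 0.0465259 = 0.00325681
Denominator: 0.0252733 + 0.0251149 + 0.00325681 = 0.053645
Responsibility of Intensity 2: 0.0251149 / 0.053645 ≈ 0.4682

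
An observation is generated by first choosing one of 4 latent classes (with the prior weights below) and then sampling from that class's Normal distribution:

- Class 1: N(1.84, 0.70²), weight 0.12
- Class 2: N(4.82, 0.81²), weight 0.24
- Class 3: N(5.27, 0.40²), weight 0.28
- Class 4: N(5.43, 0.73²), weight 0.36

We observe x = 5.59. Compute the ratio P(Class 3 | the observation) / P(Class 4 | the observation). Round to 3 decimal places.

Since P(k|x) ∝ w_k f_k(x), the posterior odds are w_i f_i(x) / (w_j f_j(x)).
Evaluate each component's likelihood at the observed value:
  f_1 = (1/(0.70·√(2π)))·exp(−(5.59−1.84)²/(2·0.70²)) = 0.569918·exp(-14.34949) = 3.34124e-07
  f_2 = (1/(0.81·√(2π)))·exp(−(5.59−4.82)²/(2·0.81²)) = 0.492521·exp(-0.45184) = 0.313469
  f_3 = (1/(0.40·√(2π)))·exp(−(5.59−5.27)²/(2·0.40²)) = 0.997356·exp(-0.32000) = 0.724229
  f_4 = (1/(0.73·√(2π)))·exp(−(5.59−5.43)²/(2·0.73²)) = 0.546496·exp(-0.02402) = 0.533526
Odds = (0.28/0.36) × (0.724229/0.533526) = 0.777778 × 1.35744 ≈ 1.056

1.056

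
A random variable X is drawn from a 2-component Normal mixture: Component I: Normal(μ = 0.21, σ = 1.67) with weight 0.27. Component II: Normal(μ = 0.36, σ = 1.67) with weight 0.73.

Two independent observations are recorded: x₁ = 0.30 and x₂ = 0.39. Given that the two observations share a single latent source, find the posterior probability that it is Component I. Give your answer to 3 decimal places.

0.269

The responsibility of component k is P(Z=k) f_k(x) divided by Σ_j P(Z=j) f_j(x).
Since both observations come from the same component, the likelihood for component k is f_k(x₁)·f_k(x₂).
  p_I = [(1/(1.67·√(2π)))·exp(−(0.30−0.21)²/(2·1.67²)) = 0.238888·exp(-0.00145) = 0.238541] × [0.237504] = 0.0566544
  p_II = [(1/(1.67·√(2π)))·exp(−(0.30−0.36)²/(2·1.67²)) = 0.238888·exp(-0.00065) = 0.238733] × [0.238849] = 0.0570213
Prior × likelihood for each component:
  P(Z=I)·p_I = 0.27 × 0.0566544 = 0.0152967
  P(Z=II)·p_II = 0.73 × 0.0570213 = 0.0416255
Marginal: 0.0152967 + 0.0416255 = 0.0569222
P(Component I | x₁, x₂) = 0.0152967 / 0.0569222 ≈ 0.269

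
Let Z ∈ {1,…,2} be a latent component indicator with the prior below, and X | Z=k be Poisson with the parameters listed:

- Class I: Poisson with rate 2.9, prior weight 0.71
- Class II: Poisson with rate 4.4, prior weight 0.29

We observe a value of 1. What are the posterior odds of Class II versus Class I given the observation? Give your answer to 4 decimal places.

0.1383

Posterior odds = (P(Z=i) f_i(x)) / (P(Z=j) f_j(x)); the normalising sum cancels.
Evaluate each component's likelihood at the observed value:
  f_I = e^(−2.9)·2.9^1/1! = 0.159567
  f_II = e^(−4.4)·4.4^1/1! = 0.0540203
0.0156659 / 0.113293 ≈ 0.1383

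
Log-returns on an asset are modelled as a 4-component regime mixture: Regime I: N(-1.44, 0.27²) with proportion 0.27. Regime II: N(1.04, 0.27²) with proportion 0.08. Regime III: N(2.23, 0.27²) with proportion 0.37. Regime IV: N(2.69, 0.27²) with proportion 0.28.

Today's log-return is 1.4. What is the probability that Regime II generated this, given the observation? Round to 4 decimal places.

0.9092

By Bayes' theorem, P(k | x) = π_k f_k(x) / Σ_j π_j f_j(x).
Normal densities:
  f_I = 1.3949e-24
  f_II = 0.607445
  f_III = 0.0131075
  f_IV = 1.63189e-05
Prior × likelihood for each component:
  π_I·f_I = 0.27 × 1.3949e-24 = 3.76622e-25
  π_II·f_II = 0.08 × 0.607445 = 0.0485956
  π_III·f_III = 0.37 × 0.0131075 = 0.00484977
  π_IV·f_IV = 0.28 × 1.63189e-05 = 4.5693e-06
Sum: 3.76622e-25 + 0.0485956 + 0.00484977 + 4.5693e-06 = 0.0534499
P(Regime II | x) ≈ 0.9092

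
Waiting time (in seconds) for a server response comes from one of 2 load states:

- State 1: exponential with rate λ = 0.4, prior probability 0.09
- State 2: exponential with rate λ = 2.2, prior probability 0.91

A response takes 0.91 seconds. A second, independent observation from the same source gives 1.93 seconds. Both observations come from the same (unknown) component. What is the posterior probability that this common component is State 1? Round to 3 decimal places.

By Bayes' theorem, P(k | x) = π_k f_k(x) / Σ_j π_j f_j(x).
Since both observations come from the same component, the likelihood for component k is f_k(x₁)·f_k(x₂).
  p_1 = [0.277956] × [0.184835] = 0.0513761
  p_2 = [0.297143] × [0.0315071] = 0.0093621
Unnormalised posteriors:
  π_1·p_1 = 0.09 × 0.0513761 = 0.00462385
  π_2·p_2 = 0.91 × 0.0093621 = 0.00851951
Evidence: 0.00462385 + 0.00851951 = 0.0131434
P(State 1 | x₁,x₂) ≈ 0.352

0.352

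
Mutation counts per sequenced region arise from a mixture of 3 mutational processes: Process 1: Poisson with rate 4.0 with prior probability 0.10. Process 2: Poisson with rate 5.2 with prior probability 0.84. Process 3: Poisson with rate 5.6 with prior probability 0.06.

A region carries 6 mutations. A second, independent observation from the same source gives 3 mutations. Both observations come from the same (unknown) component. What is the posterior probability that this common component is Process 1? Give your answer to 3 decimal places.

0.104

P(component k | x) = π_k·f_k(x) / marginal(x), where marginal(x) = Σ_j π_j·f_j(x).
Since both observations come from the same component, the likelihood for component k is f_k(x₁)·f_k(x₂).
  p_1 = [e^(−4.0)·4.0^6/6! = 0.104196] × [0.195367] = 0.0203564
  p_2 = [e^(−5.2)·5.2^6/6! = 0.15148] × [0.129279] = 0.0195832
  p_3 = [e^(−5.6)·5.6^6/6! = 0.158397] × [0.108234] = 0.0171439
Multiply by the mixture weights:
  π_1·p_1 = 0.10 × 0.0203564 = 0.00203564
  π_2·p_2 = 0.84 × 0.0195832 = 0.0164499
  π_3·p_3 = 0.06 × 0.0171439 = 0.00102864
Sum: 0.00203564 + 0.0164499 + 0.00102864 = 0.0195142
P(Process 1 | data) = 0.00203564 / 0.0195142 ≈ 0.104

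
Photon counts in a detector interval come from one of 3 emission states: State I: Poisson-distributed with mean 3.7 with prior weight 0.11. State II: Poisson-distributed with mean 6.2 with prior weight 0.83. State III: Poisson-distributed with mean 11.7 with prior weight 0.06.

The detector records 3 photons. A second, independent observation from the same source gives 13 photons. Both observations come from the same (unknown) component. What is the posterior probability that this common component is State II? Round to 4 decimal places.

Posterior ∝ prior × likelihood, so P(k | x) ∝ π_k f_k(x); normalise over all components.
Since both observations come from the same component, the likelihood for component k is f_k(x₁)·f_k(x₂).
  p_I = [e^(−3.7)·3.7^3/3! = 0.20872] × [9.67058e-05] = 2.01844e-05
  p_II = [e^(−6.2)·6.2^3/3! = 0.0806117] × [0.00651907] = 0.000525514
  p_III = [e^(−11.7)·11.7^3/3! = 0.00221391] × [0.102539] = 0.000227013
Multiply by the mixture weights:
  π_I·p_I = 0.11 × 2.01844e-05 = 2.22029e-06
  π_II·p_II = 0.83 × 0.000525514 = 0.000436176
  π_III·p_III = 0.06 × 0.000227013 = 1.36208e-05
Normaliser: 2.22029e-06 + 0.000436176 + 1.36208e-05 = 0.000452017
P(State II | data) = 0.000436176 / 0.000452017 ≈ 0.9650

0.9650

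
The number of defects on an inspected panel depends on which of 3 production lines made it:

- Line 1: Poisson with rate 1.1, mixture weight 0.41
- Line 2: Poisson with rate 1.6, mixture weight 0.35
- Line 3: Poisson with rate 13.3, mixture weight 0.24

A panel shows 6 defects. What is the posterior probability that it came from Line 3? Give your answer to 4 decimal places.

By Bayes' theorem, P(k | x) = w_k f_k(x) / Σ_j w_j f_j(x).
Evaluate each component's likelihood at the observed value:
  p_1 = e^(−1.1)·1.1^6/6! = 0.00081903
  p_2 = e^(−1.6)·1.6^6/6! = 0.00470453
  p_3 = e^(−13.3)·13.3^6/6! = 0.0128724
Prior × likelihood for each component:
  w_1·p_1 = 0.41 × 0.00081903 = 0.000335802
  w_2·p_2 = 0.35 × 0.00470453 = 0.00164659
  w_3·p_3 = 0.24 × 0.0128724 = 0.00308938
Normaliser: 0.000335802 + 0.00164659 + 0.00308938 = 0.00507177
Responsibility of Line 3: 0.00308938 / 0.00507177 ≈ 0.6091

0.6091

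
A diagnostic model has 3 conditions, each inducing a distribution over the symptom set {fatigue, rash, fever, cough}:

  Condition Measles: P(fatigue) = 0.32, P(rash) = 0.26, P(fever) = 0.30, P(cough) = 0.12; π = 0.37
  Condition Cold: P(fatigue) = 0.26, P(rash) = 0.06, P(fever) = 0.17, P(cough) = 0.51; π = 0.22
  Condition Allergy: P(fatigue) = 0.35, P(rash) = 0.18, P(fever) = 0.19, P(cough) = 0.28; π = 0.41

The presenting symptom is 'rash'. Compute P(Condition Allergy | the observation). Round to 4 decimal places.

0.4028

By Bayes' theorem, P(k | x) = P(Z=k) f_k(x) / Σ_j P(Z=j) f_j(x).
Component likelihoods at x = 'rash':
  f_Measles = 0.26
  f_Cold = 0.06
  f_Allergy = 0.18
Weight by the priors:
  P(Z=Measles)·f_Measles = 0.37 × 0.26 = 0.0962
  P(Z=Cold)·f_Cold = 0.22 × 0.06 = 0.0132
  P(Z=Allergy)·f_Allergy = 0.41 × 0.18 = 0.0738
Marginal: 0.0962 + 0.0132 + 0.0738 = 0.1832
So the posterior for Condition Allergy is 0.0738 / 0.1832 ≈ 0.4028.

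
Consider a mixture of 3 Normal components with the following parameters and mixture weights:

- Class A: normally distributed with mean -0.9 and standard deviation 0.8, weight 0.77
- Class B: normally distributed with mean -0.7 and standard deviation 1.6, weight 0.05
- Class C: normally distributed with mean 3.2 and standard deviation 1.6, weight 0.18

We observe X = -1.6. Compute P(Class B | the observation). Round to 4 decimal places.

0.0390

Apply Bayes' rule: the posterior for each component is proportional to its prior times its likelihood at x.
Evaluate each component's likelihood at the observed value:
  p_A = 0.340069
  p_B = 0.212855
  p_C = 0.00276991
Multiply by the mixture weights:
  w_A·p_A = 0.77 × 0.340069 = 0.261853
  w_B·p_B = 0.05 × 0.212855 = 0.0106427
  w_C·p_C = 0.18 × 0.00276991 = 0.000498583
Evidence: 0.261853 + 0.0106427 + 0.000498583 = 0.272994
Responsibility of Class B: 0.0106427 / 0.272994 ≈ 0.0390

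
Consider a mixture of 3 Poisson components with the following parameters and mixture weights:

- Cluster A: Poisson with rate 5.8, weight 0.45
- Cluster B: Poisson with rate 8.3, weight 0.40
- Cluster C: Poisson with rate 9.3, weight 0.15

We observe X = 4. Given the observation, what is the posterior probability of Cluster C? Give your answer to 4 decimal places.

By Bayes' theorem, P(k | x) = π_k f_k(x) / Σ_j π_j f_j(x).
Evaluate each component's likelihood at the observed value:
  L_A = e^(−5.8)·5.8^4/4! = 0.142755
  L_B = e^(−8.3)·8.3^4/4! = 0.0491425
  L_C = e^(−9.3)·9.3^4/4! = 0.0284959
Multiply by the mixture weights:
  π_A·L_A = 0.45 × 0.142755 = 0.06424
  π_B·L_B = 0.40 × 0.0491425 = 0.019657
  π_C·L_C = 0.15 × 0.0284959 = 0.00427438
Evidence: 0.06424 + 0.019657 + 0.00427438 = 0.0881713
So the posterior for Cluster C is 0.00427438 / 0.0881713 ≈ 0.0485.

0.0485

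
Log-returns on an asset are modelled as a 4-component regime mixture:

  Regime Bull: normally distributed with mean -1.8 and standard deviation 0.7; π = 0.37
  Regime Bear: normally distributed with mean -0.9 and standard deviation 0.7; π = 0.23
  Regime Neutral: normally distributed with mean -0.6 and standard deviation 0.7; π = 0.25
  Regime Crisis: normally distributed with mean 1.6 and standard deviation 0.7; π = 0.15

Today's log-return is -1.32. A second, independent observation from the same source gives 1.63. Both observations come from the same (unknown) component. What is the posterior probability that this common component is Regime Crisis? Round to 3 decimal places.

Apply Bayes' rule: the posterior for each component is proportional to its prior times its likelihood at x.
Since both observations come from the same component, the likelihood for component k is f_k(x₁)·f_k(x₂).
  L_Bull = [(1/(0.7·√(2π)))·exp(−(-1.32−-1.8)²/(2·0.7²)) = 0.569918·exp(-0.23510) = 0.450514] × [3.48423e-06] = 1.5697e-06
  L_Bear = [(1/(0.7·√(2π)))·exp(−(-1.32−-0.9)²/(2·0.7²)) = 0.569918·exp(-0.18000) = 0.476035] × [0.000830241] = 0.000395224
  L_Neutral = [(1/(0.7·√(2π)))·exp(−(-1.32−-0.6)²/(2·0.7²)) = 0.569918·exp(-0.52898) = 0.335799] × [0.00356479] = 0.00119705
  L_Crisis = [(1/(0.7·√(2π)))·exp(−(-1.32−1.6)²/(2·0.7²)) = 0.569918·exp(-8.70041) = 9.49014e-05] × [0.569394] = 5.40363e-05
Prior × likelihood for each component:
  π_Bull·L_Bull = 0.37 × 1.5697e-06 = 5.80787e-07
  π_Bear·L_Bear = 0.23 × 0.000395224 = 9.09015e-05
  π_Neutral·L_Neutral = 0.25 × 0.00119705 = 0.000299263
  π_Crisis·L_Crisis = 0.15 × 5.40363e-05 = 8.10545e-06
Denominator: 5.80787e-07 + 9.09015e-05 + 0.000299263 + 8.10545e-06 = 0.00039885
P(Regime Crisis | x₁, x₂) = 8.10545e-06 / 0.00039885 ≈ 0.020

0.020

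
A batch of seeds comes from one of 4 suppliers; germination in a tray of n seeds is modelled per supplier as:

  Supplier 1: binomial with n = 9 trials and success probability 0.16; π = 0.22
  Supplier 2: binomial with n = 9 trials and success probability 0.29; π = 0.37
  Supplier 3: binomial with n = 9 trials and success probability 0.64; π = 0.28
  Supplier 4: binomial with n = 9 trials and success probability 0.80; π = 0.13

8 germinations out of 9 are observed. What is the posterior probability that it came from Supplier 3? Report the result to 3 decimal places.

Posterior ∝ prior × likelihood, so P(k | x) ∝ π_k f_k(x); normalise over all components.
Evaluate each component's likelihood at the observed value:
  f_1 = C(9,8)·0.16^8·0.84^1 = 9·4.29497e-07·0.84 = 3.247e-06
  f_2 = C(9,8)·0.29^8·0.71^1 = 9·5.00246e-05·0.71 = 0.000319657
  f_3 = C(9,8)·0.64^8·0.36^1 = 9·0.0281475·0.36 = 0.0911979
  f_4 = C(9,8)·0.80^8·0.20^1 = 9·0.167772·0.2 = 0.30199
Unnormalised posteriors:
  π_1·f_1 = 0.22 × 3.247e-06 = 7.14339e-07
  π_2·f_2 = 0.37 × 0.000319657 = 0.000118273
  π_3·f_3 = 0.28 × 0.0911979 = 0.0255354
  π_4·f_4 = 0.13 × 0.30199 = 0.0392587
Denominator: 7.14339e-07 + 0.000118273 + 0.0255354 + 0.0392587 = 0.0649131
So the posterior for Supplier 3 is 0.0255354 / 0.0649131 ≈ 0.393.

0.393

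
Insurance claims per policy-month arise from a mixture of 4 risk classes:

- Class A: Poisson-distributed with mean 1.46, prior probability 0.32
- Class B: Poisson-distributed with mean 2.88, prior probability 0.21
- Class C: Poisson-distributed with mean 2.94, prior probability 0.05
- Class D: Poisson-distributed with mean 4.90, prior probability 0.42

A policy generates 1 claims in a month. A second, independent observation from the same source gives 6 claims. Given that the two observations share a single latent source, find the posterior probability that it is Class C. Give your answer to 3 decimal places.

Posterior ∝ prior × likelihood, so P(k | x) ∝ P(Z=k) f_k(x); normalise over all components.
Since both observations come from the same component, the likelihood for component k is f_k(x₁)·f_k(x₂).
  p_A = [0.339065] × [0.00312403] = 0.00105925
  p_B = [0.161668] × [0.0444892] = 0.00719248
  p_C = [0.155425] × [0.0474161] = 0.00736966
  p_D = [0.0364883] × [0.143153] = 0.00522341
Unnormalised posteriors:
  P(Z=A)·p_A = 0.32 × 0.00105925 = 0.000338959
  P(Z=B)·p_B = 0.21 × 0.00719248 = 0.00151042
  P(Z=C)·p_C = 0.05 × 0.00736966 = 0.000368483
  P(Z=D)·p_D = 0.42 × 0.00522341 = 0.00219383
Marginal: 0.000338959 + 0.00151042 + 0.000368483 + 0.00219383 = 0.0044117
P(Class C | x₁, x₂) ≈ 0.084

0.084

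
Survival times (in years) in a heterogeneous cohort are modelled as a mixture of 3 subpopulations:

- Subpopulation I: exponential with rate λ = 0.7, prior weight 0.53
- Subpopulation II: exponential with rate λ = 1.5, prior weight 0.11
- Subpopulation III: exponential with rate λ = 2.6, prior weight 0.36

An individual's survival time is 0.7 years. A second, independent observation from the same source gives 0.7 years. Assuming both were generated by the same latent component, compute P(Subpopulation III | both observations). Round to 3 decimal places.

Posterior ∝ prior × likelihood, so P(k | x) ∝ π_k f_k(x); normalise over all components.
Since both observations come from the same component, the likelihood for component k is f_k(x₁)·f_k(x₂).
  L_I = [0.428838] × [0.428838] = 0.183902
  L_II = [0.524907] × [0.524907] = 0.275527
  L_III = [0.421267] × [0.421267] = 0.177466
Unnormalised posteriors:
  π_I·L_I = 0.53 × 0.183902 = 0.0974683
  π_II·L_II = 0.11 × 0.275527 = 0.030308
  π_III·L_III = 0.36 × 0.177466 = 0.0638877
Sum: 0.0974683 + 0.030308 + 0.0638877 = 0.191664
So the posterior for Subpopulation III is 0.0638877 / 0.191664 ≈ 0.333.

0.333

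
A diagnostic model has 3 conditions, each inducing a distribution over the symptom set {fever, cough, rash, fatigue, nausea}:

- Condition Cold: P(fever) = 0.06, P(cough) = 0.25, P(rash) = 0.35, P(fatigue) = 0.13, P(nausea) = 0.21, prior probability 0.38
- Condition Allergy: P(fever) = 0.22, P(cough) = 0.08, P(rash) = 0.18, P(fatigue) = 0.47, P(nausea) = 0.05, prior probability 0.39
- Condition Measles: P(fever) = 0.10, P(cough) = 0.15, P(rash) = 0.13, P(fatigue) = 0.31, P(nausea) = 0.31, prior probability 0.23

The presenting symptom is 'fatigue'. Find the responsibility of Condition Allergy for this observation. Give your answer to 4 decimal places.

Apply Bayes' rule: the posterior for each component is proportional to its prior times its likelihood at x.
Component likelihoods at x = 'fatigue':
  L_Cold = 0.13
  L_Allergy = 0.47
  L_Measles = 0.31
Prior × likelihood for each component:
  π_Cold·L_Cold = 0.38 × 0.13 = 0.0494
  π_Allergy·L_Allergy = 0.39 × 0.47 = 0.1833
  π_Measles·L_Measles = 0.23 × 0.31 = 0.0713
Sum: 0.0494 + 0.1833 + 0.0713 = 0.304
So the posterior for Condition Allergy is 0.1833 / 0.304 ≈ 0.6030.

0.6030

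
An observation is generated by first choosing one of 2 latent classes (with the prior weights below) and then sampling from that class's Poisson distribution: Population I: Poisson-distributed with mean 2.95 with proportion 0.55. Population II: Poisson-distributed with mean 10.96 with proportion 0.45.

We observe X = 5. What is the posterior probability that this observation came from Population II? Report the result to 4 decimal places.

0.1613

The responsibility of component k is P(Z=k) f_k(x) divided by Σ_j P(Z=j) f_j(x).
Evaluate each component's likelihood at the observed value:
  f_I = e^(−2.95)·2.95^5/5! = 0.0974451
  f_II = e^(−10.96)·10.96^5/5! = 0.0229089
Weight by the priors:
  P(Z=I)·f_I = 0.55 × 0.0974451 = 0.0535948
  P(Z=II)·f_II = 0.45 × 0.0229089 = 0.010309
Denominator: 0.0535948 + 0.010309 = 0.0639038
P(Population II | the observation) = 0.010309 / 0.0639038 ≈ 0.1613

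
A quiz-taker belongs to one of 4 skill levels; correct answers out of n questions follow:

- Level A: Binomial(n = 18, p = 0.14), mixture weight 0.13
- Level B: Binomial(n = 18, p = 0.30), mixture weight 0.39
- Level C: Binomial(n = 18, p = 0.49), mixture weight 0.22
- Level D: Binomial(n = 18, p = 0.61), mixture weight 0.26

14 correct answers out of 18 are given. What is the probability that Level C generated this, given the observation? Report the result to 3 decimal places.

Apply Bayes' rule: the posterior for each component is proportional to its prior times its likelihood at x.
Component likelihoods at x = 14 correct answers out of 18:
  L_A = C(18,14)·0.14^14·0.86^4 = 3060·1.1112e-12·0.547008 = 1.85998e-09
  L_B = C(18,14)·0.30^14·0.70^4 = 3060·4.78297e-08·0.2401 = 3.51408e-05
  L_C = C(18,14)·0.49^14·0.51^4 = 3060·4.59987e-05·0.067652 = 0.00952242
  L_D = C(18,14)·0.61^14·0.39^4 = 3060·0.000987683·0.0231344 = 0.0699194
Weight by the priors:
  π_A·L_A = 0.13 × 1.85998e-09 = 2.41797e-10
  π_B·L_B = 0.39 × 3.51408e-05 = 1.37049e-05
  π_C·L_C = 0.22 × 0.00952242 = 0.00209493
  π_D·L_D = 0.26 × 0.0699194 = 0.018179
Marginal: 2.41797e-10 + 1.37049e-05 + 0.00209493 + 0.018179 = 0.0202877
Responsibility of Level C: 0.00209493 / 0.0202877 ≈ 0.103

0.103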